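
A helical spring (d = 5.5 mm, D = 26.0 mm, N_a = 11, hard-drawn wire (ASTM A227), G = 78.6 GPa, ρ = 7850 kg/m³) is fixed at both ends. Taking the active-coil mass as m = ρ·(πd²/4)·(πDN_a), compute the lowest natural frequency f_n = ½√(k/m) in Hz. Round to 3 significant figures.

k = Gd⁴/(8D³N_a) = (78.6×10³)(5.5⁴)/(8·26.0³·11) = 46.502 N/mm = 46502 N/m
Wire length L = πDN_a = π·26.0·11 = 898.5 mm
m = ρ·(πd²/4)·L = 7850 × 23.758×10⁻⁶ m² × 0.8985 m = 0.16757 kg
f_n = ½√(k/m) = 0.5·√(46502/0.16757) = 0.5·√(2.775e+05) = 263.39 Hz

263 Hz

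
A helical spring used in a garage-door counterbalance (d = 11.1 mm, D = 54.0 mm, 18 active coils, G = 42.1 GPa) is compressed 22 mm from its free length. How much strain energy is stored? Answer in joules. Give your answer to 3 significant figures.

k = Gd⁴/(8D³N_a) = (42.1×10³)(11.1⁴)/(8·54.0³·18) = 28.186 N/mm
U = ½kδ² = 0.5 × 28.186 × 22² = 6821 N·mm = 6.821 J

6.82 J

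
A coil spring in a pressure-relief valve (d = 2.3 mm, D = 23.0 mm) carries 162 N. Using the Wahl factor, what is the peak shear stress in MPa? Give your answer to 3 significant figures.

893 MPa

Spring index C = D/d = 23.0/2.3 = 10.0000
K_W = (4C−1)/(4C−4) + 0.615/C = 39.000/36.000 + 0.0615 = 1.1448
τ₀ = 8FD/(πd³) = 8·162·23.0/(π·2.3³) = 29808/38.224 = 779.83 MPa
τ_max = K·τ₀ = 1.1448 × 779.83 = 892.77 MPa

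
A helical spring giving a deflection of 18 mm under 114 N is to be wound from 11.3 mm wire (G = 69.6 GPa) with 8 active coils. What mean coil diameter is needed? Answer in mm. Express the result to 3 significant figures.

Required rate k = F/δ = 114/18 = 6.3333 N/mm
D = (Gd⁴/(8N_a·k))^(1/3) = (69.6×10³·11.3⁴/(8·8·6.3333))^(1/3)
  = (2.79969e+06)^(1/3) = 140.9409 mm

141 mm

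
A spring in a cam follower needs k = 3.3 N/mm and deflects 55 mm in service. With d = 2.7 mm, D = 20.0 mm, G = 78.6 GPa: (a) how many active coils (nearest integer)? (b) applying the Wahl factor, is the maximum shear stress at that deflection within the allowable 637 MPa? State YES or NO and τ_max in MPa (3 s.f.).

N_a = Gd⁴/(8D³k) = (78.6×10³)(2.7⁴)/(8·20.0³·3.3) = 19.78 → N_a = 20
Actual rate k = Gd⁴/(8D³·20) = 3.2634 N/mm
Working load F = kδ = 3.2634·55 = 179.49 N
C = 20.0/2.7 = 7.4074; K_W = (4C−1)/(4C−4)+0.615/C = 1.2001
τ_max = K_W·8FD/(πd³) = 1.2001·464.42 = 557.34 MPa
τ_max ≤ 637 MPa → acceptable

(a) 20 coils; (b) YES, τ_max = 557 MPa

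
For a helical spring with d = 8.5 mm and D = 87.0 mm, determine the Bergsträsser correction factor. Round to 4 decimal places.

1.1318

C = D/d = 87.0/8.5 = 10.2353
K_B = (4C+2)/(4C−3) = 42.941/37.941 = 1.1318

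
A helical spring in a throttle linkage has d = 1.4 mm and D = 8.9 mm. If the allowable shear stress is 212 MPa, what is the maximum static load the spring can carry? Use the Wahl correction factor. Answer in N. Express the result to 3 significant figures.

20.8 N

C = D/d = 8.9/1.4 = 6.3571
K_W = (4C−1)/(4C−4) + 0.615/C = 24.429/21.429 + 0.0967 = 1.2367
τ_max = K·8FD/(πd³) → F_max = τ_allow·πd³/(8DK)
F_max = 212·π·1.4³/(8·8.9·1.2367) = 1827.6/88.056 = 20.754 N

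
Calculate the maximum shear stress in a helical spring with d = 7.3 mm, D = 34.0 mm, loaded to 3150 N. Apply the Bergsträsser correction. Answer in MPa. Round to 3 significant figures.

925 MPa

Spring index C = D/d = 34.0/7.3 = 4.6575
K_B = (4C+2)/(4C−3) = 20.630/15.630 = 1.3199
τ₀ = 8FD/(πd³) = 8·3150·34.0/(π·7.3³) = 856800/1222.1 = 701.07 MPa
τ_max = K·τ₀ = 1.3199 × 701.07 = 925.34 MPa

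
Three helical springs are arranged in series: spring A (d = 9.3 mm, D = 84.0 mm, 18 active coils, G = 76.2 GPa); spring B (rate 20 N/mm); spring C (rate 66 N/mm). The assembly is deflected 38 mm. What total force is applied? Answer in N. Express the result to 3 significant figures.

k_A = Gd⁴/(8D³N_a) = (76.2×10³)(9.3⁴)/(8·84.0³·18) = 6.6786 N/mm
Series: 1/k_eq = 1/6.6786 + 1/20 + 1/66 = 0.21488; k_eq = 4.6537 N/mm
F = k_eq·δ = 4.6537·38 = 176.84 N

177 N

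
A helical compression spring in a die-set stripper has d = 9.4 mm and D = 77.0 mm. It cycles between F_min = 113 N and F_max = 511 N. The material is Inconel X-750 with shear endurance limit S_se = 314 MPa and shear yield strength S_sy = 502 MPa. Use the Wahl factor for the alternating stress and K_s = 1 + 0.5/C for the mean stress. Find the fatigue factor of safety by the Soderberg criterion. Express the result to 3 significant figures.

3.01

C = D/d = 77.0/9.4 = 8.1915; K_W = (4C−1)/(4C−4)+0.615/C = 1.1794; K_s = 1+0.5/C = 1.0610
F_a = (F_max−F_min)/2 = 199 N; F_m = (F_max+F_min)/2 = 312 N
τ_a = K_W·8F_aD/(πd³) = 1.1794 × 46.979 = 55.405 MPa
τ_m = K_s·8F_mD/(πd³) = 1.0610 × 73.655 = 78.151 MPa
Soderberg: 1/n_f = τ_a/S_se + τ_m/S_sy = 55.405/314 + 78.151/502 = 0.17645 + 0.15568 = 0.33213
n_f = 1/0.33213 = 3.011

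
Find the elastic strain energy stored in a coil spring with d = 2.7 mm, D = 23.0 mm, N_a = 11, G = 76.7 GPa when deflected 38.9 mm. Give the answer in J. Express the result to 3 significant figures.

k = Gd⁴/(8D³N_a) = (76.7×10³)(2.7⁴)/(8·23.0³·11) = 3.807 N/mm
U = ½kδ² = 0.5 × 3.807 × 38.9² = 2880.4 N·mm = 2.8804 J

2.88 J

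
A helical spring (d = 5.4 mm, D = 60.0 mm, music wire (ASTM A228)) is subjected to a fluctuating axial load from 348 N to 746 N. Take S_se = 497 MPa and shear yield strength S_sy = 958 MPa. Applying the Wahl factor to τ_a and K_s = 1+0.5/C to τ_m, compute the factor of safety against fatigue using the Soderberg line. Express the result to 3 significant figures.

C = D/d = 60.0/5.4 = 11.1111; K_W = (4C−1)/(4C−4)+0.615/C = 1.1295; K_s = 1+0.5/C = 1.0450
F_a = (F_max−F_min)/2 = 199 N; F_m = (F_max+F_min)/2 = 547 N
τ_a = K_W·8F_aD/(πd³) = 1.1295 × 193.09 = 218.1 MPa
τ_m = K_s·8F_mD/(πd³) = 1.0450 × 530.76 = 554.64 MPa
Soderberg: 1/n_f = τ_a/S_se + τ_m/S_sy = 218.1/497 + 554.64/958 = 0.43884 + 0.57896 = 1.0178
n_f = 1/1.0178 = 0.9825

0.983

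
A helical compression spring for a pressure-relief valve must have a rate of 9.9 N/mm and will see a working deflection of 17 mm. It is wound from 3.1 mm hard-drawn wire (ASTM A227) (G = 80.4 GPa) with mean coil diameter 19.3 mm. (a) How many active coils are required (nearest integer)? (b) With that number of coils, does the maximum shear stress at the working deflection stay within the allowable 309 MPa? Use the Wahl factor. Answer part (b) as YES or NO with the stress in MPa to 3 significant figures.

(a) 13 coils; (b) NO, τ_max = 346 MPa

N_a = Gd⁴/(8D³k) = (80.4×10³)(3.1⁴)/(8·19.3³·9.9) = 13.04 → N_a = 13
Actual rate k = Gd⁴/(8D³·13) = 9.9311 N/mm
Working load F = kδ = 9.9311·17 = 168.83 N
C = 19.3/3.1 = 6.2258; K_W = (4C−1)/(4C−4)+0.615/C = 1.2423
τ_max = K_W·8FD/(πd³) = 1.2423·278.52 = 346.01 MPa
τ_max > 309 MPa → exceeds allowable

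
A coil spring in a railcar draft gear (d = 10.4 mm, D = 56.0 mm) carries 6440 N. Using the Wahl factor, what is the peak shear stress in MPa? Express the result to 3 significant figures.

1050 MPa

Spring index C = D/d = 56.0/10.4 = 5.3846
K_W = (4C−1)/(4C−4) + 0.615/C = 20.538/17.538 + 0.1142 = 1.2853
τ₀ = 8FD/(πd³) = 8·6440·56.0/(π·10.4³) = 2.88512e+06/3533.9 = 816.42 MPa
τ_max = K·τ₀ = 1.2853 × 816.42 = 1049.3 MPa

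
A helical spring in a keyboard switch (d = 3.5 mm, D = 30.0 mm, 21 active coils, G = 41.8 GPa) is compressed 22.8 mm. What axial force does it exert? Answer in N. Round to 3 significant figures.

k = Gd⁴/(8D³N_a) = (41.8×10³)(3.5⁴)/(8·30.0³·21) = 1.3829 N/mm
F = k·δ = 1.3829 × 22.8 = 31.529 N

31.5 N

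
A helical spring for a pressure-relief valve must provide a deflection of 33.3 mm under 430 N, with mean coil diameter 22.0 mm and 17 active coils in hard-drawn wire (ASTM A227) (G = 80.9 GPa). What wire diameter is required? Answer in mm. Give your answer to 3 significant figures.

3.90 mm

Required rate k = F/δ = 430/33.3 = 12.913 N/mm
d = (8D³N_a·k / G)^(1/4) = (8·22.0³·17·12.913 / (80.9×10³))^0.25
  = (231.14)^0.25 = 3.8992 mm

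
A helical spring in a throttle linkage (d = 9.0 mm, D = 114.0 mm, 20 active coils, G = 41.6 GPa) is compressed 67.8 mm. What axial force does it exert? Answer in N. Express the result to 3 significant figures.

78.1 N

k = Gd⁴/(8D³N_a) = (41.6×10³)(9.0⁴)/(8·114.0³·20) = 1.1514 N/mm
F = k·δ = 1.1514 × 67.8 = 78.065 N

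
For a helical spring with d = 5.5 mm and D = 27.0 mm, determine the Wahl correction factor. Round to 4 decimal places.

1.3171

C = D/d = 27.0/5.5 = 4.9091
K_W = (4C−1)/(4C−4) + 0.615/C = 18.636/15.636 + 0.1253 = 1.3171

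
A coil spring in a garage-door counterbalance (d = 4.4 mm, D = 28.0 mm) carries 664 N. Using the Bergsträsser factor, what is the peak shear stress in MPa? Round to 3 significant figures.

680 MPa

Spring index C = D/d = 28.0/4.4 = 6.3636
K_B = (4C+2)/(4C−3) = 27.455/22.455 = 1.2227
τ₀ = 8FD/(πd³) = 8·664·28.0/(π·4.4³) = 148736/267.61 = 555.79 MPa
τ_max = K·τ₀ = 1.2227 × 555.79 = 679.54 MPa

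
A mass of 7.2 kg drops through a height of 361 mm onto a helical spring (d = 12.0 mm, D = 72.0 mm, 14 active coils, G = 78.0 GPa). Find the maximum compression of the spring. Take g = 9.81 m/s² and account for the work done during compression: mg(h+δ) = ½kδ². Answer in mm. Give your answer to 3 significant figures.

38.2 mm

k = Gd⁴/(8D³N_a) = (78.0×10³)(12.0⁴)/(8·72.0³·14) = 38.69 N/mm
W = mg = 7.2 × 9.81 = 70.632 N
½kδ² − Wδ − Wh = 0 → δ = (W + √(W² + 2kWh))/k
δ = (70.632 + √(4988.9 + 1.97307e+06))/38.69 = (70.632 + 1406.4)/38.69 = 38.177 mm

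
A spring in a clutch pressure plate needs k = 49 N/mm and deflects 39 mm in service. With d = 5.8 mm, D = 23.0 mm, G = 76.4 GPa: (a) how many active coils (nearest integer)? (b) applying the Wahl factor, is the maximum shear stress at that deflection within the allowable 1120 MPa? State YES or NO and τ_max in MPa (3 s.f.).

(a) 18 coils; (b) YES, τ_max = 813 MPa

N_a = Gd⁴/(8D³k) = (76.4×10³)(5.8⁴)/(8·23.0³·49) = 18.13 → N_a = 18
Actual rate k = Gd⁴/(8D³·18) = 49.347 N/mm
Working load F = kδ = 49.347·39 = 1924.5 N
C = 23.0/5.8 = 3.9655; K_W = (4C−1)/(4C−4)+0.615/C = 1.4080
τ_max = K_W·8FD/(πd³) = 1.4080·577.71 = 813.41 MPa
τ_max ≤ 1120 MPa → acceptable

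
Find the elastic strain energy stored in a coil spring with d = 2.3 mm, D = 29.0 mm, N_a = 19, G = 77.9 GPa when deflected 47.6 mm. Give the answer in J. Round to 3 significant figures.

k = Gd⁴/(8D³N_a) = (77.9×10³)(2.3⁴)/(8·29.0³·19) = 0.58805 N/mm
U = ½kδ² = 0.5 × 0.58805 × 47.6² = 666.19 N·mm = 0.66619 J

0.666 J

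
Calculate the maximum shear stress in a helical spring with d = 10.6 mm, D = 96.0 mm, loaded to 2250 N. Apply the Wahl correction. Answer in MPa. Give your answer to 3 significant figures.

Spring index C = D/d = 96.0/10.6 = 9.0566
K_W = (4C−1)/(4C−4) + 0.615/C = 35.226/32.226 + 0.0679 = 1.1610
τ₀ = 8FD/(πd³) = 8·2250·96.0/(π·10.6³) = 1.728e+06/3741.7 = 461.82 MPa
τ_max = K·τ₀ = 1.1610 × 461.82 = 536.18 MPa

536 MPa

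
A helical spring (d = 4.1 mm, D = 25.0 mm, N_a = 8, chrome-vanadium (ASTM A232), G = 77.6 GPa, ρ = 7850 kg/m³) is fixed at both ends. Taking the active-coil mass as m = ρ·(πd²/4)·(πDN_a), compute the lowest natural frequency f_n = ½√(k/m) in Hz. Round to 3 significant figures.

k = Gd⁴/(8D³N_a) = (77.6×10³)(4.1⁴)/(8·25.0³·8) = 21.928 N/mm = 21928 N/m
Wire length L = πDN_a = π·25.0·8 = 628.32 mm
m = ρ·(πd²/4)·L = 7850 × 13.203×10⁻⁶ m² × 0.62832 m = 0.065119 kg
f_n = ½√(k/m) = 0.5·√(21928/0.065119) = 0.5·√(3.3674e+05) = 290.14 Hz

290 Hz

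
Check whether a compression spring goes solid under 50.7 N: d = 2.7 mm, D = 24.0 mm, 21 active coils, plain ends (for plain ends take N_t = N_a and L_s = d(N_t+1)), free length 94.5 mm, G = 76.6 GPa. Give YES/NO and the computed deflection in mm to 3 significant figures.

NO, δ = 28.9 mm

k = Gd⁴/(8D³N_a) = (76.6×10³)(2.7⁴)/(8·24.0³·21) = 1.7528 N/mm
N_t = 21; L_s = 2.7·22 = 59.4 mm; δ_solid = L₀ − L_s = 94.5 − 59.4 = 35.1 mm
δ = F/k = 50.7/1.7528 = 28.925 mm
δ < δ_solid → spring does not go solid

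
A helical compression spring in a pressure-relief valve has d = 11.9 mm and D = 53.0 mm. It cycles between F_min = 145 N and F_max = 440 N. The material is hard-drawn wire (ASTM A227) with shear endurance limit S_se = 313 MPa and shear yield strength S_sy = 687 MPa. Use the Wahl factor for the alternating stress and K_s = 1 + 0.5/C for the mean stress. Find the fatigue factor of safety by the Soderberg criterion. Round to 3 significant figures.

11.2

C = D/d = 53.0/11.9 = 4.4538; K_W = (4C−1)/(4C−4)+0.615/C = 1.3552; K_s = 1+0.5/C = 1.1123
F_a = (F_max−F_min)/2 = 147.5 N; F_m = (F_max+F_min)/2 = 292.5 N
τ_a = K_W·8F_aD/(πd³) = 1.3552 × 11.813 = 16.01 MPa
τ_m = K_s·8F_mD/(πd³) = 1.1123 × 23.426 = 26.056 MPa
Soderberg: 1/n_f = τ_a/S_se + τ_m/S_sy = 16.01/313 + 26.056/687 = 0.05115 + 0.03793 = 0.089076
n_f = 1/0.089076 = 11.23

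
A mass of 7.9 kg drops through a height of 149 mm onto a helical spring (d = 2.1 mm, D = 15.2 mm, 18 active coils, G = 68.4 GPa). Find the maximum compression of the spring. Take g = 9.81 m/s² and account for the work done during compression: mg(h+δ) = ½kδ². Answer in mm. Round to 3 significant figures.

128 mm

k = Gd⁴/(8D³N_a) = (68.4×10³)(2.1⁴)/(8·15.2³·18) = 2.6305 N/mm
W = mg = 7.9 × 9.81 = 77.499 N
½kδ² − Wδ − Wh = 0 → δ = (W + √(W² + 2kWh))/k
δ = (77.499 + √(6006.1 + 60750.9))/2.6305 = (77.499 + 258.37)/2.6305 = 127.68 mm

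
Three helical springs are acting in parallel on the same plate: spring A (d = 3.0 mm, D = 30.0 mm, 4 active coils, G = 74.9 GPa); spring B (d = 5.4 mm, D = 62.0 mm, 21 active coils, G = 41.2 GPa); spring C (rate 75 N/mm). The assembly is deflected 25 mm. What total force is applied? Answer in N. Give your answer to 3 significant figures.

k_A = Gd⁴/(8D³N_a) = (74.9×10³)(3.0⁴)/(8·30.0³·4) = 7.0219 N/mm
k_B = Gd⁴/(8D³N_a) = (41.2×10³)(5.4⁴)/(8·62.0³·21) = 0.87496 N/mm
Parallel: k_eq = 7.0219 + 0.87496 + 75 = 82.897 N/mm
F = k_eq·δ = 82.897·25 = 2072.4 N

2070 N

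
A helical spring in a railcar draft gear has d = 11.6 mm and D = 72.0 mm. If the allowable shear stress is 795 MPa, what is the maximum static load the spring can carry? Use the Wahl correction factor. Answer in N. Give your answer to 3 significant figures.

C = D/d = 72.0/11.6 = 6.2069
K_W = (4C−1)/(4C−4) + 0.615/C = 23.828/20.828 + 0.0991 = 1.2431
τ_max = K·8FD/(πd³) → F_max = τ_allow·πd³/(8DK)
F_max = 795·π·11.6³/(8·72.0·1.2431) = 3.8984e+06/716.04 = 5444.5 N

5440 N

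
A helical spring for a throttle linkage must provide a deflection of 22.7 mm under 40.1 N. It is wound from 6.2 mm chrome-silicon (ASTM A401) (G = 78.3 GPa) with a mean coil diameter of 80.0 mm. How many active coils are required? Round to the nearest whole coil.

Required rate k = F/δ = 40.1/22.7 = 1.7665 N/mm
N_a = Gd⁴/(8D³k) = (78.3×10³ × 6.2⁴)/(8 × 80.0³ × 1.7665)
    = 1.15699e+08 / 7.23567e+06 = 15.99 → 16 coils

16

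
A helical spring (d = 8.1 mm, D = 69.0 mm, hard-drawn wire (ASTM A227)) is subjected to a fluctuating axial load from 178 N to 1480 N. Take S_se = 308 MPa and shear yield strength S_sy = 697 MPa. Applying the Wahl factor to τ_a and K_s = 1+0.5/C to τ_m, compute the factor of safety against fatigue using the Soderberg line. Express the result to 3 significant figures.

0.810

C = D/d = 69.0/8.1 = 8.5185; K_W = (4C−1)/(4C−4)+0.615/C = 1.1719; K_s = 1+0.5/C = 1.0587
F_a = (F_max−F_min)/2 = 651 N; F_m = (F_max+F_min)/2 = 829 N
τ_a = K_W·8F_aD/(πd³) = 1.1719 × 215.24 = 252.25 MPa
τ_m = K_s·8F_mD/(πd³) = 1.0587 × 274.09 = 290.17 MPa
Soderberg: 1/n_f = τ_a/S_se + τ_m/S_sy = 252.25/308 + 290.17/697 = 0.81898 + 0.41632 = 1.2353
n_f = 1/1.2353 = 0.8095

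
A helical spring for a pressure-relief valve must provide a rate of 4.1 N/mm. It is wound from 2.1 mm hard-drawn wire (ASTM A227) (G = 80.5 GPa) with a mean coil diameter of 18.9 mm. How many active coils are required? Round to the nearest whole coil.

7

N_a = Gd⁴/(8D³k) = (80.5×10³ × 2.1⁴)/(8 × 18.9³ × 4.1)
    = 1.56557e+06 / 221442 = 7.07 → 7 coils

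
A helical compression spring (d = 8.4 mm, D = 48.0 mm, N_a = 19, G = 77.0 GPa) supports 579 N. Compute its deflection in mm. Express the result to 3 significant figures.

25.4 mm

k = Gd⁴/(8D³N_a) = (77.0×10³)(8.4⁴)/(8·48.0³·19) = 22.806 N/mm
δ = F/k = 579 / 22.806 = 25.389 mm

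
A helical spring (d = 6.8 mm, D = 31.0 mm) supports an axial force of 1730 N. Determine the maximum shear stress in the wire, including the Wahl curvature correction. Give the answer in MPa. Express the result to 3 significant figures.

584 MPa

Spring index C = D/d = 31.0/6.8 = 4.5588
K_W = (4C−1)/(4C−4) + 0.615/C = 17.235/14.235 + 0.1349 = 1.3456
τ₀ = 8FD/(πd³) = 8·1730·31.0/(π·6.8³) = 429040/987.82 = 434.33 MPa
τ_max = K·τ₀ = 1.3456 × 434.33 = 584.46 MPa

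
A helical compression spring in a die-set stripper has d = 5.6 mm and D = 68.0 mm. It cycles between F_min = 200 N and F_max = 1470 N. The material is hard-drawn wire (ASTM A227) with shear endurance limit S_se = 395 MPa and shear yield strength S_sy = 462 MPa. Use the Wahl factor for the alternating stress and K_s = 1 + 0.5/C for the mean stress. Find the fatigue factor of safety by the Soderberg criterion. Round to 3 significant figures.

0.276

C = D/d = 68.0/5.6 = 12.1429; K_W = (4C−1)/(4C−4)+0.615/C = 1.1180; K_s = 1+0.5/C = 1.0412
F_a = (F_max−F_min)/2 = 635 N; F_m = (F_max+F_min)/2 = 835 N
τ_a = K_W·8F_aD/(πd³) = 1.1180 × 626.12 = 699.98 MPa
τ_m = K_s·8F_mD/(πd³) = 1.0412 × 823.33 = 857.23 MPa
Soderberg: 1/n_f = τ_a/S_se + τ_m/S_sy = 699.98/395 + 857.23/462 = 1.77209 + 1.85547 = 3.6276
n_f = 1/3.6276 = 0.2757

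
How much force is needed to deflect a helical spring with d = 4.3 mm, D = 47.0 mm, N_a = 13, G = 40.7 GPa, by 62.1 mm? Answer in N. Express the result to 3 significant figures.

k = Gd⁴/(8D³N_a) = (40.7×10³)(4.3⁴)/(8·47.0³·13) = 1.2887 N/mm
F = k·δ = 1.2887 × 62.1 = 80.026 N

80.0 N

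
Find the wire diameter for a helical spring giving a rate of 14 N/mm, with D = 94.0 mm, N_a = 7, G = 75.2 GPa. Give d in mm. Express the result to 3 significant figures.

d = (8D³N_a·k / G)^(1/4) = (8·94.0³·7·14 / (75.2×10³))^0.25
  = (8659.3)^0.25 = 9.6465 mm

9.65 mm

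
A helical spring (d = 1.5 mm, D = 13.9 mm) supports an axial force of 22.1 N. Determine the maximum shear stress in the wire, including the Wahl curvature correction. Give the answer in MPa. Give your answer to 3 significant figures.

Spring index C = D/d = 13.9/1.5 = 9.2667
K_W = (4C−1)/(4C−4) + 0.615/C = 36.067/33.067 + 0.0664 = 1.1571
τ₀ = 8FD/(πd³) = 8·22.1·13.9/(π·1.5³) = 2457.52/10.603 = 231.78 MPa
τ_max = K·τ₀ = 1.1571 × 231.78 = 268.19 MPa

268 MPa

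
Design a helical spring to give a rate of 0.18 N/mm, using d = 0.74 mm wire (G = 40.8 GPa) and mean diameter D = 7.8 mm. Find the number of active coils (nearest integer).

18

N_a = Gd⁴/(8D³k) = (40.8×10³ × 0.74⁴)/(8 × 7.8³ × 0.18)
    = 12234.5 / 683.355 = 17.9 → 18 coils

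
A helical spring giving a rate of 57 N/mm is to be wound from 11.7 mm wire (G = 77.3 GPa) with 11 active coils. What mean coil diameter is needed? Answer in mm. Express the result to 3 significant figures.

66.1 mm

D = (Gd⁴/(8N_a·k))^(1/3) = (77.3×10³·11.7⁴/(8·11·57))^(1/3)
  = (288779)^(1/3) = 66.0980 mm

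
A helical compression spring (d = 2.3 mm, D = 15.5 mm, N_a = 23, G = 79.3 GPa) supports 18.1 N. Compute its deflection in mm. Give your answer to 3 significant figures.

k = Gd⁴/(8D³N_a) = (79.3×10³)(2.3⁴)/(8·15.5³·23) = 3.2387 N/mm
δ = F/k = 18.1 / 3.2387 = 5.5887 mm

5.59 mm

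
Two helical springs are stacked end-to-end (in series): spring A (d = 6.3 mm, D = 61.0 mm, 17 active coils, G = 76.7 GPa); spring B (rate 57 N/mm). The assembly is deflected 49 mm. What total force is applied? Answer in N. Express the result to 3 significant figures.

179 N

k_A = Gd⁴/(8D³N_a) = (76.7×10³)(6.3⁴)/(8·61.0³·17) = 3.9141 N/mm
Series: 1/k_eq = 1/3.9141 + 1/57 = 0.27303; k_eq = 3.6626 N/mm
F = k_eq·δ = 3.6626·49 = 179.47 N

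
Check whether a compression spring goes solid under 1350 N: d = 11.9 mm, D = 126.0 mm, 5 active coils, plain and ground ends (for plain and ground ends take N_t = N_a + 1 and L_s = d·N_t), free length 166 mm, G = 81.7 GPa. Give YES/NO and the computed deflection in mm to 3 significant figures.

NO, δ = 65.9 mm

k = Gd⁴/(8D³N_a) = (81.7×10³)(11.9⁴)/(8·126.0³·5) = 20.476 N/mm
N_t = 6; L_s = 11.9·6 = 71.4 mm; δ_solid = L₀ − L_s = 166 − 71.4 = 94.6 mm
δ = F/k = 1350/20.476 = 65.932 mm
δ < δ_solid → spring does not go solid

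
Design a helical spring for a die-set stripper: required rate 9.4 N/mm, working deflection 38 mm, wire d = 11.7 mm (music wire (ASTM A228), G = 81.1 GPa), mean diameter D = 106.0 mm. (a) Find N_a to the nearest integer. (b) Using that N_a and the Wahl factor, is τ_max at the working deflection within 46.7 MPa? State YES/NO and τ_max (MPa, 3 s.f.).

(a) 17 coils; (b) NO, τ_max = 69.8 MPa

N_a = Gd⁴/(8D³k) = (81.1×10³)(11.7⁴)/(8·106.0³·9.4) = 16.97 → N_a = 17
Actual rate k = Gd⁴/(8D³·17) = 9.3823 N/mm
Working load F = kδ = 9.3823·38 = 356.53 N
C = 106.0/11.7 = 9.0598; K_W = (4C−1)/(4C−4)+0.615/C = 1.1609
τ_max = K_W·8FD/(πd³) = 1.1609·60.087 = 69.757 MPa
τ_max > 46.7 MPa → exceeds allowable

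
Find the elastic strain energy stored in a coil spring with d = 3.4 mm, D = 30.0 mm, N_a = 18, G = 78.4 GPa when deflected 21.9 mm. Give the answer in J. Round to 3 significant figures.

0.646 J

k = Gd⁴/(8D³N_a) = (78.4×10³)(3.4⁴)/(8·30.0³·18) = 2.6947 N/mm
U = ½kδ² = 0.5 × 2.6947 × 21.9² = 646.2 N·mm = 0.6462 J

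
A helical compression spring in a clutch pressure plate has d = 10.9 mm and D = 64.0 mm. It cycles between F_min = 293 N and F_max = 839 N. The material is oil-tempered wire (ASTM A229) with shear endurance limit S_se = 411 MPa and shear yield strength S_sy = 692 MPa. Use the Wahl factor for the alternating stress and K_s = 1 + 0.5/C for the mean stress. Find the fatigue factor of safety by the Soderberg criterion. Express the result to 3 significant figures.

C = D/d = 64.0/10.9 = 5.8716; K_W = (4C−1)/(4C−4)+0.615/C = 1.2587; K_s = 1+0.5/C = 1.0852
F_a = (F_max−F_min)/2 = 273 N; F_m = (F_max+F_min)/2 = 566 N
τ_a = K_W·8F_aD/(πd³) = 1.2587 × 34.356 = 43.244 MPa
τ_m = K_s·8F_mD/(πd³) = 1.0852 × 71.229 = 77.295 MPa
Soderberg: 1/n_f = τ_a/S_se + τ_m/S_sy = 43.244/411 + 77.295/692 = 0.10522 + 0.11170 = 0.21691
n_f = 1/0.21691 = 4.61

4.61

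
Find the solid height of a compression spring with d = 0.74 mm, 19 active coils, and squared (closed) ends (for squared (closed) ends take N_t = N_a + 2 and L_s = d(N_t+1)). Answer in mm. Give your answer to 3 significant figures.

16.3 mm

squared (closed) ends: N_t = N_a + 2 = 19 + 2 = 21
L_s = d·(N_t+1) = 0.74 × 22 = 16.28 mm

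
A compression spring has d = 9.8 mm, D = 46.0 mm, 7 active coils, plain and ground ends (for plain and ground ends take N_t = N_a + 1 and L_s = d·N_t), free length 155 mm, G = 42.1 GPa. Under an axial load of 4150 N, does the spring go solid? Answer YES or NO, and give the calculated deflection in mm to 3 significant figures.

NO, δ = 58.3 mm

k = Gd⁴/(8D³N_a) = (42.1×10³)(9.8⁴)/(8·46.0³·7) = 71.24 N/mm
N_t = 8; L_s = 9.8·8 = 78.4 mm; δ_solid = L₀ − L_s = 155 − 78.4 = 76.6 mm
δ = F/k = 4150/71.24 = 58.254 mm
δ < δ_solid → spring does not go solid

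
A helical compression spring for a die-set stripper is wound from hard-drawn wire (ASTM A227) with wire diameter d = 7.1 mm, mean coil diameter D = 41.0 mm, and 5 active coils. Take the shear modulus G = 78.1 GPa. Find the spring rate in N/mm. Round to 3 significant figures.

72.0 N/mm

k = Gd⁴/(8D³N_a) = (78.1×10³ × 7.1⁴) / (8 × 41.0³ × 5)
  = 1.98465e+08 / 2.75684e+06 = 71.99 N/mm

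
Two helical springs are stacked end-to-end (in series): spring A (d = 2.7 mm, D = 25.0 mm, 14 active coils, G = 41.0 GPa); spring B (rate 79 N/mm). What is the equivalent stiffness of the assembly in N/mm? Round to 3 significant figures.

1.23 N/mm

k_A = Gd⁴/(8D³N_a) = (41.0×10³)(2.7⁴)/(8·25.0³·14) = 1.2451 N/mm
Series: 1/k_eq = 1/1.2451 + 1/79 = 0.81581; k_eq = 1.2258 N/mm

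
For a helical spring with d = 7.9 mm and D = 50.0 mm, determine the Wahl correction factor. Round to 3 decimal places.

C = D/d = 50.0/7.9 = 6.3291
K_W = (4C−1)/(4C−4) + 0.615/C = 24.316/21.316 + 0.0972 = 1.2379

1.238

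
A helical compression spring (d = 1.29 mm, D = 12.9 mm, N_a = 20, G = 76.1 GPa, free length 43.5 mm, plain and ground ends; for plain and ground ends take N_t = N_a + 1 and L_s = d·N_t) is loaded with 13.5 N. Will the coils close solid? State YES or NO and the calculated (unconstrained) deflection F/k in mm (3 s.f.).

k = Gd⁴/(8D³N_a) = (76.1×10³)(1.29⁴)/(8·12.9³·20) = 0.61356 N/mm
N_t = 21; L_s = 1.29·21 = 27.09 mm; δ_solid = L₀ − L_s = 43.5 − 27.09 = 16.41 mm
δ = F/k = 13.5/0.61356 = 22.003 mm
δ ≥ δ_solid → spring goes solid

YES, δ = 22.0 mm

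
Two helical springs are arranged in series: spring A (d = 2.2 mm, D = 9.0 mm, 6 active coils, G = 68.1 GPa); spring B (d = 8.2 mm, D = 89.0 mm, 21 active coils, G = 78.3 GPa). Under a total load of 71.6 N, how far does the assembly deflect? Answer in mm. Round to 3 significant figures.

k_A = Gd⁴/(8D³N_a) = (68.1×10³)(2.2⁴)/(8·9.0³·6) = 45.59 N/mm
k_B = Gd⁴/(8D³N_a) = (78.3×10³)(8.2⁴)/(8·89.0³·21) = 2.9891 N/mm
Series: 1/k_eq = 1/45.59 + 1/2.9891 = 0.35649; k_eq = 2.8052 N/mm
δ = F/k_eq = 71.6/2.8052 = 25.524 mm

25.5 mm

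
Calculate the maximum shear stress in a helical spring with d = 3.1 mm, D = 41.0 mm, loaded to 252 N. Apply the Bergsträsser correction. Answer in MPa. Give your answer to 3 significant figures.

972 MPa

Spring index C = D/d = 41.0/3.1 = 13.2258
K_B = (4C+2)/(4C−3) = 54.903/49.903 = 1.1002
τ₀ = 8FD/(πd³) = 8·252·41.0/(π·3.1³) = 82656/93.591 = 883.16 MPa
τ_max = K·τ₀ = 1.1002 × 883.16 = 971.65 MPa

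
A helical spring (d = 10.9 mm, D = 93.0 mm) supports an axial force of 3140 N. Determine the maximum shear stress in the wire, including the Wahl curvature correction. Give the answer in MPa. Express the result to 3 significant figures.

673 MPa

Spring index C = D/d = 93.0/10.9 = 8.5321
K_W = (4C−1)/(4C−4) + 0.615/C = 33.128/30.128 + 0.0721 = 1.1717
τ₀ = 8FD/(πd³) = 8·3140·93.0/(π·10.9³) = 2.33616e+06/4068.5 = 574.21 MPa
τ_max = K·τ₀ = 1.1717 × 574.21 = 672.78 MPa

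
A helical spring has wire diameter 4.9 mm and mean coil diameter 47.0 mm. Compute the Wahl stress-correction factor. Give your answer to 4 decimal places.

C = D/d = 47.0/4.9 = 9.5918
K_W = (4C−1)/(4C−4) + 0.615/C = 37.367/34.367 + 0.0641 = 1.1514

1.1514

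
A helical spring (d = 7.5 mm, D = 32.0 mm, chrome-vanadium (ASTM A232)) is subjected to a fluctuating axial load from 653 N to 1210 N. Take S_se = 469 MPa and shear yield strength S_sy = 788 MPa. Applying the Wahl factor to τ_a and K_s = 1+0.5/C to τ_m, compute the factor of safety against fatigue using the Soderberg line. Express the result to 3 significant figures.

C = D/d = 32.0/7.5 = 4.2667; K_W = (4C−1)/(4C−4)+0.615/C = 1.3737; K_s = 1+0.5/C = 1.1172
F_a = (F_max−F_min)/2 = 278.5 N; F_m = (F_max+F_min)/2 = 931.5 N
τ_a = K_W·8F_aD/(πd³) = 1.3737 × 53.794 = 73.898 MPa
τ_m = K_s·8F_mD/(πd³) = 1.1172 × 179.92 = 201.01 MPa
Soderberg: 1/n_f = τ_a/S_se + τ_m/S_sy = 73.898/469 + 201.01/788 = 0.15757 + 0.25509 = 0.41265
n_f = 1/0.41265 = 2.423

2.42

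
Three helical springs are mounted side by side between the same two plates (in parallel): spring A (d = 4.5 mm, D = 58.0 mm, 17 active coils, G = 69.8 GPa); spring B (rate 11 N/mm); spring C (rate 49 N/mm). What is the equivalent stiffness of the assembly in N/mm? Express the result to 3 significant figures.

k_A = Gd⁴/(8D³N_a) = (69.8×10³)(4.5⁴)/(8·58.0³·17) = 1.0787 N/mm
Parallel: k_eq = 1.0787 + 11 + 49 = 61.079 N/mm

61.1 N/mm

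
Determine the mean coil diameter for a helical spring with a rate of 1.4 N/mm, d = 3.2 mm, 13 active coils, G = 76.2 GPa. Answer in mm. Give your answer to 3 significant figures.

38.0 mm

D = (Gd⁴/(8N_a·k))^(1/3) = (76.2×10³·3.2⁴/(8·13·1.4))^(1/3)
  = (54877.4)^(1/3) = 38.0012 mm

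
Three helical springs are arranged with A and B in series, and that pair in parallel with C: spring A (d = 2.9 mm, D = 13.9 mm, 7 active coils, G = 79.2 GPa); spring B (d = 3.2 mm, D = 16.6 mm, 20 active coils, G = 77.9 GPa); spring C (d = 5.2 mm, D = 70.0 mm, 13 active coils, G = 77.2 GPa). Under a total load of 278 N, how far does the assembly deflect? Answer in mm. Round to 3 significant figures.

k_A = Gd⁴/(8D³N_a) = (79.2×10³)(2.9⁴)/(8·13.9³·7) = 37.246 N/mm
k_B = Gd⁴/(8D³N_a) = (77.9×10³)(3.2⁴)/(8·16.6³·20) = 11.161 N/mm
k_C = Gd⁴/(8D³N_a) = (77.2×10³)(5.2⁴)/(8·70.0³·13) = 1.5824 N/mm
Springs A,B series: k_AB = 1/(1/37.246+1/11.161) = 8.5875 N/mm; parallel with C: k_eq = 8.5875+1.5824 = 10.17 N/mm
δ = F/k_eq = 278/10.17 = 27.336 mm

27.3 mm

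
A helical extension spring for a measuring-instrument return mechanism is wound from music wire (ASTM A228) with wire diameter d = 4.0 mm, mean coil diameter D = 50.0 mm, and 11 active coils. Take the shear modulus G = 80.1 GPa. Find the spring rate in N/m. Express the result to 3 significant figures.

1860 N/m

k = Gd⁴/(8D³N_a) = (80.1×10³ × 4.0⁴) / (8 × 50.0³ × 11)
  = 2.05056e+07 / 1.1e+07 = 1.8641 N/mm = 1864.1 N/m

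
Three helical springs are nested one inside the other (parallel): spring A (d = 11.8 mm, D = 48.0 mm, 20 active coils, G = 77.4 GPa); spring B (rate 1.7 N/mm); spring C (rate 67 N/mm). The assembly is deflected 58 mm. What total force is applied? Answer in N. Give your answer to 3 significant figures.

k_A = Gd⁴/(8D³N_a) = (77.4×10³)(11.8⁴)/(8·48.0³·20) = 84.806 N/mm
Parallel: k_eq = 84.806 + 1.7 + 67 = 153.51 N/mm
F = k_eq·δ = 153.51·58 = 8903.3 N

8900 N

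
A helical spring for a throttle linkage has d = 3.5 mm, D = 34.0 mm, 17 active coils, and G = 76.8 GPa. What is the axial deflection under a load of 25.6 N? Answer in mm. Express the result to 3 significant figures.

k = Gd⁴/(8D³N_a) = (76.8×10³)(3.5⁴)/(8·34.0³·17) = 2.156 N/mm
δ = F/k = 25.6 / 2.156 = 11.874 mm

11.9 mm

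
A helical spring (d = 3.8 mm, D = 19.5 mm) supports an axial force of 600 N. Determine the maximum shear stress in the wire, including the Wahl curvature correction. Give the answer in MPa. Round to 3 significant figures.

707 MPa

Spring index C = D/d = 19.5/3.8 = 5.1316
K_W = (4C−1)/(4C−4) + 0.615/C = 19.526/16.526 + 0.1198 = 1.3014
τ₀ = 8FD/(πd³) = 8·600·19.5/(π·3.8³) = 93600/172.39 = 542.97 MPa
τ_max = K·τ₀ = 1.3014 × 542.97 = 706.61 MPa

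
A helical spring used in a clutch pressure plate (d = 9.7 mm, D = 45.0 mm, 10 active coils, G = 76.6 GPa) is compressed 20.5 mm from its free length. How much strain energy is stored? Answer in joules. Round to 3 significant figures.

19.5 J

k = Gd⁴/(8D³N_a) = (76.6×10³)(9.7⁴)/(8·45.0³·10) = 93.023 N/mm
U = ½kδ² = 0.5 × 93.023 × 20.5² = 19546 N·mm = 19.546 J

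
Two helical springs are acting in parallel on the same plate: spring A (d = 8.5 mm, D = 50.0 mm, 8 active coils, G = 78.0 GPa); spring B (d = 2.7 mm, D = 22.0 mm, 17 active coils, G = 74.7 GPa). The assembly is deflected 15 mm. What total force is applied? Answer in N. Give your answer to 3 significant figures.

805 N

k_A = Gd⁴/(8D³N_a) = (78.0×10³)(8.5⁴)/(8·50.0³·8) = 50.896 N/mm
k_B = Gd⁴/(8D³N_a) = (74.7×10³)(2.7⁴)/(8·22.0³·17) = 2.7414 N/mm
Parallel: k_eq = 50.896 + 2.7414 = 53.637 N/mm
F = k_eq·δ = 53.637·15 = 804.55 N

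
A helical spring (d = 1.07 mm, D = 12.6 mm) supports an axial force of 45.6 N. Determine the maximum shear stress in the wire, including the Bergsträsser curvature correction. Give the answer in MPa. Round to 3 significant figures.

Spring index C = D/d = 12.6/1.07 = 11.7757
K_B = (4C+2)/(4C−3) = 49.103/44.103 = 1.1134
τ₀ = 8FD/(πd³) = 8·45.6·12.6/(π·1.07³) = 4596.48/3.8486 = 1194.3 MPa
τ_max = K·τ₀ = 1.1134 × 1194.3 = 1329.7 MPa

1330 MPa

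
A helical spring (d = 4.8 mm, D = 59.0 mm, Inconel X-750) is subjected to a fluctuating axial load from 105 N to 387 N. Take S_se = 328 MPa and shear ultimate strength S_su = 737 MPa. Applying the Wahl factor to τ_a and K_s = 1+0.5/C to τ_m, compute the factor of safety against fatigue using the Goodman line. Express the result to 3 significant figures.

C = D/d = 59.0/4.8 = 12.2917; K_W = (4C−1)/(4C−4)+0.615/C = 1.1165; K_s = 1+0.5/C = 1.0407
F_a = (F_max−F_min)/2 = 141 N; F_m = (F_max+F_min)/2 = 246 N
τ_a = K_W·8F_aD/(πd³) = 1.1165 × 191.55 = 213.86 MPa
τ_m = K_s·8F_mD/(πd³) = 1.0407 × 334.2 = 347.79 MPa
Goodman: 1/n_f = τ_a/S_se + τ_m/S_su = 213.86/328 + 347.79/737 = 0.65201 + 0.47190 = 1.1239
n_f = 1/1.1239 = 0.8897

0.890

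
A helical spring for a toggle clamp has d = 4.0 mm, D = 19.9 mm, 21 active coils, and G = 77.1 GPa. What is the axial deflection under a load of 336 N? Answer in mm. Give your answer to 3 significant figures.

22.5 mm

k = Gd⁴/(8D³N_a) = (77.1×10³)(4.0⁴)/(8·19.9³·21) = 14.908 N/mm
δ = F/k = 336 / 14.908 = 22.538 mm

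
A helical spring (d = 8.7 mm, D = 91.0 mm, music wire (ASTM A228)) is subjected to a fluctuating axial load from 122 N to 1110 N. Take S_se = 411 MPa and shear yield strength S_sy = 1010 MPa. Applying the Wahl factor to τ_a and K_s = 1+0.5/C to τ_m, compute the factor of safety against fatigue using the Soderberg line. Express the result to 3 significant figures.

1.42

C = D/d = 91.0/8.7 = 10.4598; K_W = (4C−1)/(4C−4)+0.615/C = 1.1381; K_s = 1+0.5/C = 1.0478
F_a = (F_max−F_min)/2 = 494 N; F_m = (F_max+F_min)/2 = 616 N
τ_a = K_W·8F_aD/(πd³) = 1.1381 × 173.84 = 197.84 MPa
τ_m = K_s·8F_mD/(πd³) = 1.0478 × 216.77 = 227.13 MPa
Soderberg: 1/n_f = τ_a/S_se + τ_m/S_sy = 197.84/411 + 227.13/1010 = 0.48137 + 0.22489 = 0.70626
n_f = 1/0.70626 = 1.416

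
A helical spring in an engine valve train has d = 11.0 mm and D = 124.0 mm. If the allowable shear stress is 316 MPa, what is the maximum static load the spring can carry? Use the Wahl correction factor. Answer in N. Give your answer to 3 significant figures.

C = D/d = 124.0/11.0 = 11.2727
K_W = (4C−1)/(4C−4) + 0.615/C = 44.091/41.091 + 0.0546 = 1.1276
τ_max = K·8FD/(πd³) → F_max = τ_allow·πd³/(8DK)
F_max = 316·π·11.0³/(8·124.0·1.1276) = 1.3213e+06/1118.5 = 1181.3 N

1180 N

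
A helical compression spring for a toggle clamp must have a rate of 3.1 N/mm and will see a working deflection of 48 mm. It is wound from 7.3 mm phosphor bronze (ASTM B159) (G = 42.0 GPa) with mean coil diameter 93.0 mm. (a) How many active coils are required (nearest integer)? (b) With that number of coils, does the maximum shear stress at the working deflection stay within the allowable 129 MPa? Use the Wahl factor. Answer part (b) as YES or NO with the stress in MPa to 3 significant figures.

N_a = Gd⁴/(8D³k) = (42.0×10³)(7.3⁴)/(8·93.0³·3.1) = 5.979 → N_a = 6
Actual rate k = Gd⁴/(8D³·6) = 3.0892 N/mm
Working load F = kδ = 3.0892·48 = 148.28 N
C = 93.0/7.3 = 12.7397; K_W = (4C−1)/(4C−4)+0.615/C = 1.1122
τ_max = K_W·8FD/(πd³) = 1.1122·90.271 = 100.4 MPa
τ_max ≤ 129 MPa → acceptable

(a) 6 coils; (b) YES, τ_max = 100 MPa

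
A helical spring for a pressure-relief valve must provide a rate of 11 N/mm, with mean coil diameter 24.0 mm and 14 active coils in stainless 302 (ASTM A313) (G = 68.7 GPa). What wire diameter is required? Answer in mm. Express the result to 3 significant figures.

3.97 mm

d = (8D³N_a·k / G)^(1/4) = (8·24.0³·14·11 / (68.7×10³))^0.25
  = (247.91)^0.25 = 3.9680 mm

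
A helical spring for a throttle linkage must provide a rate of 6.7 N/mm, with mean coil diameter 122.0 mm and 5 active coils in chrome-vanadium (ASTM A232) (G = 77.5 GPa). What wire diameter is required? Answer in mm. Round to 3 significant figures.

8.90 mm

d = (8D³N_a·k / G)^(1/4) = (8·122.0³·5·6.7 / (77.5×10³))^0.25
  = (6279.3)^0.25 = 8.9018 mm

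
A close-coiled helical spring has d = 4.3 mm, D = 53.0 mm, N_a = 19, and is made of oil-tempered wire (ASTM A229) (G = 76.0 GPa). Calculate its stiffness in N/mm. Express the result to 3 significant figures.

k = Gd⁴/(8D³N_a) = (76.0×10³ × 4.3⁴) / (8 × 53.0³ × 19)
  = 2.59829e+07 / 2.26293e+07 = 1.1482 N/mm

1.15 N/mm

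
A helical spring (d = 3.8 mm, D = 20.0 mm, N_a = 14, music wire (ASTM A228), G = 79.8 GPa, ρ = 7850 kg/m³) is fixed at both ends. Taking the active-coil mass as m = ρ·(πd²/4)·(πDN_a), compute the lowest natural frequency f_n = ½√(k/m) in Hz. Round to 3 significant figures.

243 Hz

k = Gd⁴/(8D³N_a) = (79.8×10³)(3.8⁴)/(8·20.0³·14) = 18.571 N/mm = 18571 N/m
Wire length L = πDN_a = π·20.0·14 = 879.65 mm
m = ρ·(πd²/4)·L = 7850 × 11.341×10⁻⁶ m² × 0.87965 m = 0.078313 kg
f_n = ½√(k/m) = 0.5·√(18571/0.078313) = 0.5·√(2.3713e+05) = 243.48 Hz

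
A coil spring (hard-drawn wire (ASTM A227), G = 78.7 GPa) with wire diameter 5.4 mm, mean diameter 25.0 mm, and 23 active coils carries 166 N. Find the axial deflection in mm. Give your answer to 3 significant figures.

k = Gd⁴/(8D³N_a) = (78.7×10³)(5.4⁴)/(8·25.0³·23) = 23.276 N/mm
δ = F/k = 166 / 23.276 = 7.1318 mm

7.13 mm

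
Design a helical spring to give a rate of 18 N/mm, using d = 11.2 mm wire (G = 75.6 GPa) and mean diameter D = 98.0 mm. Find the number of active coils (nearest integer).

9

N_a = Gd⁴/(8D³k) = (75.6×10³ × 11.2⁴)/(8 × 98.0³ × 18)
    = 1.18958e+09 / 1.35532e+08 = 8.777 → 9 coils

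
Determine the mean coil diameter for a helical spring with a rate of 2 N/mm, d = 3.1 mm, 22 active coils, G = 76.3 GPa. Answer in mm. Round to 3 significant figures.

27.2 mm

D = (Gd⁴/(8N_a·k))^(1/3) = (76.3×10³·3.1⁴/(8·22·2))^(1/3)
  = (20018.4)^(1/3) = 27.1525 mm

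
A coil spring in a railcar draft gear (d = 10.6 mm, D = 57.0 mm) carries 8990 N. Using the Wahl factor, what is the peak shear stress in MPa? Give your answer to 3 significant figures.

Spring index C = D/d = 57.0/10.6 = 5.3774
K_W = (4C−1)/(4C−4) + 0.615/C = 20.509/17.509 + 0.1144 = 1.2857
τ₀ = 8FD/(πd³) = 8·8990·57.0/(π·10.6³) = 4.09944e+06/3741.7 = 1095.6 MPa
τ_max = K·τ₀ = 1.2857 × 1095.6 = 1408.6 MPa

1410 MPa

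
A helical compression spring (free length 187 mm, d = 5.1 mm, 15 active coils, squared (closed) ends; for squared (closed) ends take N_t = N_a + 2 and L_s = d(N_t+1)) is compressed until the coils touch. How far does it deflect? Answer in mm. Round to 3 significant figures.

95.2 mm

N_t = 17; L_s = 5.1·18 = 91.8 mm
δ_solid = L₀ − L_s = 187 − 91.8 = 95.2 mm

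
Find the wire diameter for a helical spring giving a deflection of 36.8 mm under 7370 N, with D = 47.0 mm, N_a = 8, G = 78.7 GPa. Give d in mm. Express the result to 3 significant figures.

11.4 mm

Required rate k = F/δ = 7370/36.8 = 200.27 N/mm
d = (8D³N_a·k / G)^(1/4) = (8·47.0³·8·200.27 / (78.7×10³))^0.25
  = (16909)^0.25 = 11.4033 mm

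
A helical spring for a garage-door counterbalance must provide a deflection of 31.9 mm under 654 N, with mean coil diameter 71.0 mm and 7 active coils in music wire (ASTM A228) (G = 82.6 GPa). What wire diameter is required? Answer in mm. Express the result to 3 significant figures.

Required rate k = F/δ = 654/31.9 = 20.502 N/mm
d = (8D³N_a·k / G)^(1/4) = (8·71.0³·7·20.502 / (82.6×10³))^0.25
  = (4974.7)^0.25 = 8.3983 mm

8.40 mm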